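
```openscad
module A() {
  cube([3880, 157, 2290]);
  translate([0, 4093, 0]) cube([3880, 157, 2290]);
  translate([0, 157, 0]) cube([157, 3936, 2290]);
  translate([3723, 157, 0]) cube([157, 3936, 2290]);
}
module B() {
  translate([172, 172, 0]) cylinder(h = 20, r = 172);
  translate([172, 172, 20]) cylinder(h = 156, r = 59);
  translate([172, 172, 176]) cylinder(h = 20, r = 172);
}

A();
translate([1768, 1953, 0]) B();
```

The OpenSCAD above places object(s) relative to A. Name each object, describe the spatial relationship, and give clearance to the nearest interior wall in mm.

Clearances: x = 1611, y = 1796; minimum 1611 mm.

A is a house frame. B is a spool. The spool sits inside the house frame, centred. The clearance to the nearest interior wall is 1611 mm.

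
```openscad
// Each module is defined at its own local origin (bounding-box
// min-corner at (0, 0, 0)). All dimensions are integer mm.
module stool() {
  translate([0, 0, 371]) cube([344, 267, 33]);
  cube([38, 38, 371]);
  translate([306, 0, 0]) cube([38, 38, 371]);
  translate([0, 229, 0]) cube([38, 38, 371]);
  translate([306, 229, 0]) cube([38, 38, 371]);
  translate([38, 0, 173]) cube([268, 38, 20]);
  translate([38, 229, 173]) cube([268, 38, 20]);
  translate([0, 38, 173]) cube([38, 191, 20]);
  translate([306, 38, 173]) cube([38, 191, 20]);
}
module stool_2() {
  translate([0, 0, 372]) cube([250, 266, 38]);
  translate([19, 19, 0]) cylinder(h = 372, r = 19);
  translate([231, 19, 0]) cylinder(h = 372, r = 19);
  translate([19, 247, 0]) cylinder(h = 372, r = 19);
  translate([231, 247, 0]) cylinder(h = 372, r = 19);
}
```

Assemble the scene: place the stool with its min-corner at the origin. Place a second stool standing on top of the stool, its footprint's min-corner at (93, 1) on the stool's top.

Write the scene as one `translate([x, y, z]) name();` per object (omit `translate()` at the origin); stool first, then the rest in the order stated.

stool();
translate([93, 1, 404]) stool_2();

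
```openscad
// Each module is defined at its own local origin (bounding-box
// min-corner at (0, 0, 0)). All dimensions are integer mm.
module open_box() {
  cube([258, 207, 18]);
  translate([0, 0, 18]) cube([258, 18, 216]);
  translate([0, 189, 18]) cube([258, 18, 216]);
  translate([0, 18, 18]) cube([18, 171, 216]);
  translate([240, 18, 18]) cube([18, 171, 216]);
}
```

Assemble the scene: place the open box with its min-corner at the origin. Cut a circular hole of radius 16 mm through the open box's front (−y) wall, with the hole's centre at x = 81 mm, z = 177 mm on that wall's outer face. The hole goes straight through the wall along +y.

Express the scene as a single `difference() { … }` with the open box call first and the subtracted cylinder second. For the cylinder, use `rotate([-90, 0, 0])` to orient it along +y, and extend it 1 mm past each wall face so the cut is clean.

difference() {
  open_box();
  translate([81, -1, 177]) rotate([-90, 0, 0]) cylinder(h = 20, r = 16);
}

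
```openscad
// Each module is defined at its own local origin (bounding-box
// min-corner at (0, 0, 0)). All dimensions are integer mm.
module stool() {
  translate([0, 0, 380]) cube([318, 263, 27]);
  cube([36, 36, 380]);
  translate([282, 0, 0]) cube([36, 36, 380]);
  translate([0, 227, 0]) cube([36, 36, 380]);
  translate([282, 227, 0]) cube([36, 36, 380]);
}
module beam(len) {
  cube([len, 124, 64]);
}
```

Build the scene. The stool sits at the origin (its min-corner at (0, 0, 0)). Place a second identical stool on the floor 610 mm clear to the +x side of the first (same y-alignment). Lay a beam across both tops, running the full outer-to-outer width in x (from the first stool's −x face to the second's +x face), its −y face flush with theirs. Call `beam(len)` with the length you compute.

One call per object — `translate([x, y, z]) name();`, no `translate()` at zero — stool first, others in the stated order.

stool();
translate([928, 0, 0]) stool();
translate([0, 0, 407]) beam(1246);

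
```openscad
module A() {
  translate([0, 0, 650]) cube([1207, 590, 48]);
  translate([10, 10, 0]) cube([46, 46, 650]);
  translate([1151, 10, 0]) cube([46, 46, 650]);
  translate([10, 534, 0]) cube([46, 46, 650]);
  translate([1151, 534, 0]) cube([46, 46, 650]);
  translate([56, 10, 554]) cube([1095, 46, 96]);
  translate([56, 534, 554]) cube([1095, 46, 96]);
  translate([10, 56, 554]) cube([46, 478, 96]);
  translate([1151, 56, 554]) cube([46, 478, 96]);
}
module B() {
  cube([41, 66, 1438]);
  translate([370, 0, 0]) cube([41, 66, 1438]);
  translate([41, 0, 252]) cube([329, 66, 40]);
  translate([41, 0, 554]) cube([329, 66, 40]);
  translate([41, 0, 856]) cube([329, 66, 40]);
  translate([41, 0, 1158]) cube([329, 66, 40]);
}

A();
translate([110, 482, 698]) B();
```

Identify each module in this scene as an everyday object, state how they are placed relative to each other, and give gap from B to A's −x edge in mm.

A is a table. B is a ladder. The ladder is on top of the table. The gap from the ladder to the table's −x edge is 110 mm.

The ladder's min-x is at 110; the table's min-x is 0; gap = 110 mm.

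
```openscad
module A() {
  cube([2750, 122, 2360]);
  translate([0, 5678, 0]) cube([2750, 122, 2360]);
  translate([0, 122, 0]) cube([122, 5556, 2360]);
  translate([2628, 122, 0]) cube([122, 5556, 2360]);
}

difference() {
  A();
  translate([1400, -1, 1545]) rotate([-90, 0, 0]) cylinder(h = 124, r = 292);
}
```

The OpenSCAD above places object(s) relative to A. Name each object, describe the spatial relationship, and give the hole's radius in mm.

A is a house frame. The house frame has a circular hole through its front wall. The hole's radius is 292 mm.

The subtracted cylinder has r = 292 mm.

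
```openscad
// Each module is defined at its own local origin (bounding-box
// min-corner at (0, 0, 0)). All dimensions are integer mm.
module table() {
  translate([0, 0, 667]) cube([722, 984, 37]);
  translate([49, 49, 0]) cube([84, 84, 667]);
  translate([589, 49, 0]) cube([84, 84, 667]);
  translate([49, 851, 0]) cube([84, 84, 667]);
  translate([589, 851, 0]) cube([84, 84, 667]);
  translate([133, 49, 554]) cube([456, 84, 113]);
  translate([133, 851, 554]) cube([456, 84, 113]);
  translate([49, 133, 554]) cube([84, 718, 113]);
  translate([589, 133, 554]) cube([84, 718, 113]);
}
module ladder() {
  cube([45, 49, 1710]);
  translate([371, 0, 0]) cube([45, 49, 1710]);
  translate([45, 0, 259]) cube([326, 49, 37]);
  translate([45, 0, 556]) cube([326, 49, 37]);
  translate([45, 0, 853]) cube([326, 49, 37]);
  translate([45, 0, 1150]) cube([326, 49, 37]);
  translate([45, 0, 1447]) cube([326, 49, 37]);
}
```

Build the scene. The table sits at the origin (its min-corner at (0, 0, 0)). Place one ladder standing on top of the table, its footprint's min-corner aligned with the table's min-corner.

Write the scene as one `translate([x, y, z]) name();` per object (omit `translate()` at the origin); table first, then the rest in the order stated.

table();
translate([0, 0, 704]) ladder();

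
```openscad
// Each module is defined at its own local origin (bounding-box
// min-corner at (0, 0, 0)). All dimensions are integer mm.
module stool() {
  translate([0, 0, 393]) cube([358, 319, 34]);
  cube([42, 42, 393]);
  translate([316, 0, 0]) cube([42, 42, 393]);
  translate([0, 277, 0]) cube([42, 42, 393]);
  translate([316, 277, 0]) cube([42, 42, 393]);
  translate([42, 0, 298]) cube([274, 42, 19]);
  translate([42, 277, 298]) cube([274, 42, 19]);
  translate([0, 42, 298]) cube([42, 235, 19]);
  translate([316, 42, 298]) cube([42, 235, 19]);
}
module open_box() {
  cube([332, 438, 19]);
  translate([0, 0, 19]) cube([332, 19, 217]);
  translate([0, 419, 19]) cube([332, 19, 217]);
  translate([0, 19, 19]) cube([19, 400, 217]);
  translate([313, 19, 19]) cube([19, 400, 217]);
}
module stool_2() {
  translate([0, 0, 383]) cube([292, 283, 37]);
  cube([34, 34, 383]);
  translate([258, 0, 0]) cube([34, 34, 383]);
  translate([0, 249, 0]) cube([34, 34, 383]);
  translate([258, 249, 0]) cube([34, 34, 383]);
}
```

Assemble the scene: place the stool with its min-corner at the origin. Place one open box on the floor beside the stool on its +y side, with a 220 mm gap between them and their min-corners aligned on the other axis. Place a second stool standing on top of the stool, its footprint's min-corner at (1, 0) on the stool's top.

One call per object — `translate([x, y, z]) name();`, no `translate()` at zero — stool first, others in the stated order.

stool();
translate([0, 539, 0]) open_box();
translate([1, 0, 427]) stool_2();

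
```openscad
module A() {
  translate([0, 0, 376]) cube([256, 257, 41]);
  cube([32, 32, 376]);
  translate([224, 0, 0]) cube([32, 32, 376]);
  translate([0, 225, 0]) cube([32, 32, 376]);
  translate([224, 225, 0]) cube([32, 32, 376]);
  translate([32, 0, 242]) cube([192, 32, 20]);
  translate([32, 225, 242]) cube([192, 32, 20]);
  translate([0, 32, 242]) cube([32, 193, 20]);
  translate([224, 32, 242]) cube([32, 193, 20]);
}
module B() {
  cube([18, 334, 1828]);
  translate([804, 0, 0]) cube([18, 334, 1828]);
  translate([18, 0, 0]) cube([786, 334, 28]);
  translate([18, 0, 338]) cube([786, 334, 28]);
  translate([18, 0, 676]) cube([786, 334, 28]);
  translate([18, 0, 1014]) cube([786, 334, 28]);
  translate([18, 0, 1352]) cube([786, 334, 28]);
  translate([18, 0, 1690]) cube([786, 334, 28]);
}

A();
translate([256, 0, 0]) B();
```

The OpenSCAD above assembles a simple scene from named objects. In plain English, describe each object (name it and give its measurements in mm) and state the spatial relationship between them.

A is a four-legged stool. The seat is 256×257 mm, 41 mm thick, top at z = 417 mm. It stands on four square legs, each 32×32 mm in cross-section, from z = 0 to the seat underside, each flush with a corner of the seat. Four stretchers, 32 mm wide and 20 mm tall, connect adjacent legs with their undersides at z = 242 mm, each running between the inner faces of the legs it joins and aligned with the legs' outer faces on the other axis.

B is a bookshelf 822 mm wide overall, 334 mm deep and 1828 mm tall. The two sides are 18 mm thick vertical panels. 6 horizontal shelves of 28 mm thickness span between the inner faces of the sides; the lowest shelf sits on the floor and shelves are stacked with a clear vertical gap of 310 mm between each pair.

The bookshelf is against the stool's +x side, with their −y faces flush.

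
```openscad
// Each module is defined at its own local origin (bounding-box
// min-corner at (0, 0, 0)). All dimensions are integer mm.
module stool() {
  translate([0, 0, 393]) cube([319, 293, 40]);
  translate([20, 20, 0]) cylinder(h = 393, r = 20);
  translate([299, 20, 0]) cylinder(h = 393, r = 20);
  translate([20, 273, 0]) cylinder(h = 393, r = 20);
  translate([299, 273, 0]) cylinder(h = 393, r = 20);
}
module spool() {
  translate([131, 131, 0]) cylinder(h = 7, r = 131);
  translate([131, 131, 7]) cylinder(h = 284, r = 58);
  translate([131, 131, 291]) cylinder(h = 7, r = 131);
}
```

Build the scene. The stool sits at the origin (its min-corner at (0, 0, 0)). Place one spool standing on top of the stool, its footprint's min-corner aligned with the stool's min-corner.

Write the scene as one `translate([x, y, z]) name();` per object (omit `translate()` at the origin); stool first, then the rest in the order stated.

stool();
translate([0, 0, 433]) spool();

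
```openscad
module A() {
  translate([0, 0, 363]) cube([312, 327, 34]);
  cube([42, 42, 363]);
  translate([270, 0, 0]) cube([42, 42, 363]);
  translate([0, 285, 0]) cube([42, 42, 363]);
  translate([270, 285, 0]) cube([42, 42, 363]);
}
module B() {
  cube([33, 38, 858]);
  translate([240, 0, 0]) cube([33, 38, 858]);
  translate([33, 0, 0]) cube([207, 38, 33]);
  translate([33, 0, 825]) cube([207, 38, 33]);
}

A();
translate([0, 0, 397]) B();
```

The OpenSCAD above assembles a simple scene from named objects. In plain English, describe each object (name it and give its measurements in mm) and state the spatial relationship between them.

A is a four-legged stool. The seat is a 312×327×34 mm slab whose top surface is at z = 397 mm; four square legs, each 42×42 mm in cross-section, run from the floor (z = 0) to the underside of the seat, each flush with a corner of the seat.

B is a rectangular picture frame lying in the x–z plane (depth along y). The opening is 207 mm wide (x) by 792 mm tall (z), surrounded by a border 33 mm wide on all four sides. The frame is 38 mm deep and is made of two full-height vertical stiles with two horizontal rails fitted between them.

The picture frame is on top of the stool.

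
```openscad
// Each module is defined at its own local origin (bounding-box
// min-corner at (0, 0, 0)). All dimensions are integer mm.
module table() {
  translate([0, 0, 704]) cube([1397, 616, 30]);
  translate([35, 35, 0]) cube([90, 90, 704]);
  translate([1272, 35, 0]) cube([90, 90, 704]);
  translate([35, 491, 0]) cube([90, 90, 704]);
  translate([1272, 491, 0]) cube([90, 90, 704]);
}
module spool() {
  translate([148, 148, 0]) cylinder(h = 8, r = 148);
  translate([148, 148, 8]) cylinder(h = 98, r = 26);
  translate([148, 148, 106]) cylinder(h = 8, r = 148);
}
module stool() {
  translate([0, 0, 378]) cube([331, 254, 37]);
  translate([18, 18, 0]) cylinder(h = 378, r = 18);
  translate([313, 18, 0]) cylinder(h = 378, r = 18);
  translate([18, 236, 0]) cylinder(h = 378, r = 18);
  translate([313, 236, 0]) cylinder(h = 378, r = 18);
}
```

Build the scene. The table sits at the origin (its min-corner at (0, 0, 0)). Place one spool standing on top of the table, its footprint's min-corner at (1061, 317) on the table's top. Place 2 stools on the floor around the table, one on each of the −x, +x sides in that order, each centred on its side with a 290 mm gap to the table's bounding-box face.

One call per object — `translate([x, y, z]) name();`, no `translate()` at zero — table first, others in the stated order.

table();
translate([1061, 317, 734]) spool();
translate([-621, 181, 0]) stool();
translate([1687, 181, 0]) stool();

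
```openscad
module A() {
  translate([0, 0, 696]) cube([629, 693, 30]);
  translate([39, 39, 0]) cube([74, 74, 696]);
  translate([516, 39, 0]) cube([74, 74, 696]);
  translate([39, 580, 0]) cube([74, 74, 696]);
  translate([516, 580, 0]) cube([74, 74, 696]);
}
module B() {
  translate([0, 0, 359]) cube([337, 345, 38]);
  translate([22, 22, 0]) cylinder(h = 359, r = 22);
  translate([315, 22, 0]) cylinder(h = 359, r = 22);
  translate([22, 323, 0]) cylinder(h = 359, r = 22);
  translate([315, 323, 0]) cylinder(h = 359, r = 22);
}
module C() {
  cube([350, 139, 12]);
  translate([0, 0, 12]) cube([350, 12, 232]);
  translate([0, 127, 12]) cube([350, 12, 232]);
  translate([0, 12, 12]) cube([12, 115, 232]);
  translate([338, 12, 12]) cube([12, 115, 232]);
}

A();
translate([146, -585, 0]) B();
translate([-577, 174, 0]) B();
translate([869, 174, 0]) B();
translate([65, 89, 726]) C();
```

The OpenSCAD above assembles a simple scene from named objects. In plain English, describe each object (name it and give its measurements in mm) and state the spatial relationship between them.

A is a table: top 629 mm (x) × 693 mm (y), 30 mm thick, upper face at z = 726 mm, on four 74×74 mm square legs, each inset 39 mm from the nearest pair of top edges, running from z = 0 to the bottom of the top.

B is a simple wooden stool: a rectangular seat 337 mm (x) by 345 mm (y), 38 mm thick, top face at z = 397 mm, on four round legs, each 44 mm in diameter. The legs rest on z = 0, each leg's axis is inset half a diameter from the nearest pair of seat edges (so the leg's bounding box is flush with the corner).

C is an open-topped rectangular box: outside dimensions 350×139×244 mm, with a uniform wall and base thickness of 12 mm. The base is a full 350×139 slab on the floor; four walls sit on top of the base. The front and back walls (the −y and +y sides) span the full width; the two side walls fit between them.

Three stools sit around the table at the −y, −x, +x sides. The open box is on top of the table.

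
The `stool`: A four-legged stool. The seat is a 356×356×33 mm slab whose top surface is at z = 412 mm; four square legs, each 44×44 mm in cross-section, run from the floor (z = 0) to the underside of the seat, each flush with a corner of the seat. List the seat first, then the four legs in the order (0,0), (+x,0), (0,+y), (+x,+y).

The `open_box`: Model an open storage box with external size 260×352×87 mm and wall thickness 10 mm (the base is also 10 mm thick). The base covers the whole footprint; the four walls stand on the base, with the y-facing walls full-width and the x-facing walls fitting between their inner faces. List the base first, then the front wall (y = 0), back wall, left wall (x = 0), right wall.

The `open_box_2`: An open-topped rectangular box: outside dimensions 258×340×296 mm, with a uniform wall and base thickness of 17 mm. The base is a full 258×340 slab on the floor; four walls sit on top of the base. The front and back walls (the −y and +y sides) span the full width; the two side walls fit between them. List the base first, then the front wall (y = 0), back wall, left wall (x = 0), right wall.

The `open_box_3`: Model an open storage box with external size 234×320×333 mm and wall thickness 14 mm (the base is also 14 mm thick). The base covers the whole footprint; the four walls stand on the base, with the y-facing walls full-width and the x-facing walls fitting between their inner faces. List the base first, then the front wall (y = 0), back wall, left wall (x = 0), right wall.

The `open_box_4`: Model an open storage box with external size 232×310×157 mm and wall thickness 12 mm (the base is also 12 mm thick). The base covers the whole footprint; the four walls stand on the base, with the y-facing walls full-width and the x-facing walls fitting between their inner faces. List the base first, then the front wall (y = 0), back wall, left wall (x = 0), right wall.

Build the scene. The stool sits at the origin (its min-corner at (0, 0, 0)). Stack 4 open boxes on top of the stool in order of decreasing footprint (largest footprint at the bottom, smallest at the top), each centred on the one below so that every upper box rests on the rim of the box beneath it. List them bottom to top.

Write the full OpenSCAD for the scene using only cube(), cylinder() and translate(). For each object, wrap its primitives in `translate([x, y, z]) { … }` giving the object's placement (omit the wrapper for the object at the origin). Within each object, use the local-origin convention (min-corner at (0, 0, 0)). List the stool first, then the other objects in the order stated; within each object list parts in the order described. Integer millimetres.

translate([0, 0, 379]) cube([356, 356, 33]);
cube([44, 44, 379]);
translate([312, 0, 0]) cube([44, 44, 379]);
translate([0, 312, 0]) cube([44, 44, 379]);
translate([312, 312, 0]) cube([44, 44, 379]);
translate([48, 2, 412]) {
  cube([260, 352, 10]);
  translate([0, 0, 10]) cube([260, 10, 77]);
  translate([0, 342, 10]) cube([260, 10, 77]);
  translate([0, 10, 10]) cube([10, 332, 77]);
  translate([250, 10, 10]) cube([10, 332, 77]);
}
translate([49, 8, 499]) {
  cube([258, 340, 17]);
  translate([0, 0, 17]) cube([258, 17, 279]);
  translate([0, 323, 17]) cube([258, 17, 279]);
  translate([0, 17, 17]) cube([17, 306, 279]);
  translate([241, 17, 17]) cube([17, 306, 279]);
}
translate([61, 18, 795]) {
  cube([234, 320, 14]);
  translate([0, 0, 14]) cube([234, 14, 319]);
  translate([0, 306, 14]) cube([234, 14, 319]);
  translate([0, 14, 14]) cube([14, 292, 319]);
  translate([220, 14, 14]) cube([14, 292, 319]);
}
translate([62, 23, 1128]) {
  cube([232, 310, 12]);
  translate([0, 0, 12]) cube([232, 12, 145]);
  translate([0, 298, 12]) cube([232, 12, 145]);
  translate([0, 12, 12]) cube([12, 286, 145]);
  translate([220, 12, 12]) cube([12, 286, 145]);
}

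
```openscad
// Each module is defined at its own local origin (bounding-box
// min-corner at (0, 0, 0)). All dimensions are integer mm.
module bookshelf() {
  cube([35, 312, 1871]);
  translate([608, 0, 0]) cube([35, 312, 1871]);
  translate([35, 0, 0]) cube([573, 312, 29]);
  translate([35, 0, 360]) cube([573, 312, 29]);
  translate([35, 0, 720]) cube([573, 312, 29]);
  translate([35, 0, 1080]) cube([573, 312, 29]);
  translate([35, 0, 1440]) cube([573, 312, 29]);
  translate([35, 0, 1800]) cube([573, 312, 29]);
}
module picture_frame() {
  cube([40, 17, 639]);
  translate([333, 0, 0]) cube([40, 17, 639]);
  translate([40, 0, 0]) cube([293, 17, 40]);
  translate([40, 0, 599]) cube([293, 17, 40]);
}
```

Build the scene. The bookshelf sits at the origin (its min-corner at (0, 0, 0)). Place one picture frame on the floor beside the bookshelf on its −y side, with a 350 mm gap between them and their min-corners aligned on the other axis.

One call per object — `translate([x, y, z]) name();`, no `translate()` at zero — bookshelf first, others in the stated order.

bookshelf();
translate([0, -367, 0]) picture_frame();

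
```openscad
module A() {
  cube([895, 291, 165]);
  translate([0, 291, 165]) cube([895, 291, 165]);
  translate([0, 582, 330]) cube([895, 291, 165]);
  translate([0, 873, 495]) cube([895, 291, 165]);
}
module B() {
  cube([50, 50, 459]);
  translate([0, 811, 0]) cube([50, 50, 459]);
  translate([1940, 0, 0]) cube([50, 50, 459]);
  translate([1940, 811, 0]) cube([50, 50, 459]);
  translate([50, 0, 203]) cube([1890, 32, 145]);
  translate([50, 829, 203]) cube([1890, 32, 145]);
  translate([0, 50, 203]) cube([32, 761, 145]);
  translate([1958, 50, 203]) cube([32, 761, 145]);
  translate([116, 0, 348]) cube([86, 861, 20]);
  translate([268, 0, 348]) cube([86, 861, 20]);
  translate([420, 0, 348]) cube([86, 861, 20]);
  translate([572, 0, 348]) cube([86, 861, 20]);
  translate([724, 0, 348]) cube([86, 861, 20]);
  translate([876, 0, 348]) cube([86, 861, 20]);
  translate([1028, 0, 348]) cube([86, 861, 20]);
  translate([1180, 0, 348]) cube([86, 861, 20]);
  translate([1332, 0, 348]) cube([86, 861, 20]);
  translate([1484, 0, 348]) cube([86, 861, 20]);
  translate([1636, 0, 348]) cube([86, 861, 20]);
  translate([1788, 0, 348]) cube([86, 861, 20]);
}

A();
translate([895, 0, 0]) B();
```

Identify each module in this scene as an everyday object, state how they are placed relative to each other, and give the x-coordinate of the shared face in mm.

A is a staircase. B is a bed frame. The bed frame is against the staircase's +x side, with their −y faces flush. The x-coordinate of the shared face is 895 mm.

The staircase's +x face and the bed frame's −x face are both at x = 895 mm.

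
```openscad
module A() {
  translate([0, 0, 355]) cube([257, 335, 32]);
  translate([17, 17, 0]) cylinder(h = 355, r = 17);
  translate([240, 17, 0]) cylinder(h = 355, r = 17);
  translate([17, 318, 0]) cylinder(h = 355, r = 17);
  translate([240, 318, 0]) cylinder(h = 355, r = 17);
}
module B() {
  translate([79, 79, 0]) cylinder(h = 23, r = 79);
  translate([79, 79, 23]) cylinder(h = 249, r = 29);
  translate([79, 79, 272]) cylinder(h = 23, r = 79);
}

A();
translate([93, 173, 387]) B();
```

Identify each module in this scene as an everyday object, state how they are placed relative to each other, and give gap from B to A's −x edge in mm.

A is a stool. B is a spool. The spool is on top of the stool. The gap from the spool to the stool's −x edge is 93 mm.

The spool's min-x is at 93; the stool's min-x is 0; gap = 93 mm.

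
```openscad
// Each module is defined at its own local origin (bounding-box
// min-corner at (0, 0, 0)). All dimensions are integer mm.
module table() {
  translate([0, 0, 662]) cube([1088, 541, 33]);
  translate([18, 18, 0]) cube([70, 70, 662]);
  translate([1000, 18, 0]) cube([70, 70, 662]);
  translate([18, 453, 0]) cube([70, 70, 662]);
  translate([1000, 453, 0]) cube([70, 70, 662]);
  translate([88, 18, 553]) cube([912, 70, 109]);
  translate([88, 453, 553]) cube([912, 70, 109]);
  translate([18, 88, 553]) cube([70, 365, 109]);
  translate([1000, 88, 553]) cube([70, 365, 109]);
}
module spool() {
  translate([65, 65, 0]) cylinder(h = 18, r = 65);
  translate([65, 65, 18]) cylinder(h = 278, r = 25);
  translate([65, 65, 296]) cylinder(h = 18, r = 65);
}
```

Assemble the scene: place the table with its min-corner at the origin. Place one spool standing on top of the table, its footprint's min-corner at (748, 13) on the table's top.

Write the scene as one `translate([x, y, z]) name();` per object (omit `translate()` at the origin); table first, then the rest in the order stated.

table();
translate([748, 13, 695]) spool();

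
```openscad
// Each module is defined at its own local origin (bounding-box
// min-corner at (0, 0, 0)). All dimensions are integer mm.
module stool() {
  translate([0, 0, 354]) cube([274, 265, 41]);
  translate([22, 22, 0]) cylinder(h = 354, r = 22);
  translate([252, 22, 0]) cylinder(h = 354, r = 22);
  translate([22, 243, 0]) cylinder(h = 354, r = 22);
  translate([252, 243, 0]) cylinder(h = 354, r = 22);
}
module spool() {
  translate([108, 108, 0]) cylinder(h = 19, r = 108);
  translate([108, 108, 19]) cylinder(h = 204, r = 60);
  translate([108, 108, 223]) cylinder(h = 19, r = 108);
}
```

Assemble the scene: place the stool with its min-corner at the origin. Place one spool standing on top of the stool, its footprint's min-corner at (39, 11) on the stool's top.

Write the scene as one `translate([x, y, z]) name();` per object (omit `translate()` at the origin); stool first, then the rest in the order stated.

stool();
translate([39, 11, 395]) spool();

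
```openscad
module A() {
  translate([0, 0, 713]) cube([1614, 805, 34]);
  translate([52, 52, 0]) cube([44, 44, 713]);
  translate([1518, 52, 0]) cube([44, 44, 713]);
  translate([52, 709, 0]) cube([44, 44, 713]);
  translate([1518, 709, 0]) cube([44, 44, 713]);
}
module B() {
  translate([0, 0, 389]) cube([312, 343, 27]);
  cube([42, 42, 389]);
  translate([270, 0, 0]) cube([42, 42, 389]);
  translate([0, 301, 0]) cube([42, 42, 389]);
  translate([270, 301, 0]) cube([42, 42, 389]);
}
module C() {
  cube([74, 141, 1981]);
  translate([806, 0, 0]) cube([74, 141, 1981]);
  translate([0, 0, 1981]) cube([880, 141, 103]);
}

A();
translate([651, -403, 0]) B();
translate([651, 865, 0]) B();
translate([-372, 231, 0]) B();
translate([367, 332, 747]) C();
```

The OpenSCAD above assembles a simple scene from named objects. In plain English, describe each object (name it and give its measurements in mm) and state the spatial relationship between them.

A is a table with a 1614×805 mm rectangular top, 34 mm thick, top surface at z = 747 mm, supported by four 44×44 mm square legs, each inset 52 mm from the nearest pair of top edges, running from the floor.

B is a four-legged stool. The seat is 312×343 mm, 27 mm thick, top at z = 416 mm. It stands on four square legs, each 42×42 mm in cross-section, from z = 0 to the seat underside, each flush with a corner of the seat.

C is a door frame. The clear opening is 732 mm wide and 1981 mm high. Two 74 mm wide jambs, 141 mm deep, stand either side of the opening from the floor to the top of the opening. A 103 mm thick head sits across the top of both jambs, spanning the full outside width of the frame.

Three stools sit around the table at the −y, +y, −x sides. The door frame is on top of the table, centred.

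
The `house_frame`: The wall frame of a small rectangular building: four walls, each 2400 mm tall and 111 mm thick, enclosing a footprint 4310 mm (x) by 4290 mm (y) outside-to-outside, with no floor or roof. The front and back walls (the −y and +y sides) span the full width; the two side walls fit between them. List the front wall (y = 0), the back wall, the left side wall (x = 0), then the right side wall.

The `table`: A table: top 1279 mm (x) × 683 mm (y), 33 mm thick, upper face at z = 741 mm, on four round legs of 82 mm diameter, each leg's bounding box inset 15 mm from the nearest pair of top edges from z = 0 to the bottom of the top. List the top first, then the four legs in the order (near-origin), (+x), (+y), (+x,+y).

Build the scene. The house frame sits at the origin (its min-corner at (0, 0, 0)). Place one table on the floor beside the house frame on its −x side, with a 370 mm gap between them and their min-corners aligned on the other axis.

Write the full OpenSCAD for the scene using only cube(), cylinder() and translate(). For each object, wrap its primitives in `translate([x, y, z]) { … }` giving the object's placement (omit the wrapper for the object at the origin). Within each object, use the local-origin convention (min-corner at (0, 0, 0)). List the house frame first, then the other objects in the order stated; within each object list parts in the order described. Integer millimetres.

cube([4310, 111, 2400]);
translate([0, 4179, 0]) cube([4310, 111, 2400]);
translate([0, 111, 0]) cube([111, 4068, 2400]);
translate([4199, 111, 0]) cube([111, 4068, 2400]);
translate([-1649, 0, 0]) {
  translate([0, 0, 708]) cube([1279, 683, 33]);
  translate([56, 56, 0]) cylinder(h = 708, r = 41);
  translate([1223, 56, 0]) cylinder(h = 708, r = 41);
  translate([56, 627, 0]) cylinder(h = 708, r = 41);
  translate([1223, 627, 0]) cylinder(h = 708, r = 41);
}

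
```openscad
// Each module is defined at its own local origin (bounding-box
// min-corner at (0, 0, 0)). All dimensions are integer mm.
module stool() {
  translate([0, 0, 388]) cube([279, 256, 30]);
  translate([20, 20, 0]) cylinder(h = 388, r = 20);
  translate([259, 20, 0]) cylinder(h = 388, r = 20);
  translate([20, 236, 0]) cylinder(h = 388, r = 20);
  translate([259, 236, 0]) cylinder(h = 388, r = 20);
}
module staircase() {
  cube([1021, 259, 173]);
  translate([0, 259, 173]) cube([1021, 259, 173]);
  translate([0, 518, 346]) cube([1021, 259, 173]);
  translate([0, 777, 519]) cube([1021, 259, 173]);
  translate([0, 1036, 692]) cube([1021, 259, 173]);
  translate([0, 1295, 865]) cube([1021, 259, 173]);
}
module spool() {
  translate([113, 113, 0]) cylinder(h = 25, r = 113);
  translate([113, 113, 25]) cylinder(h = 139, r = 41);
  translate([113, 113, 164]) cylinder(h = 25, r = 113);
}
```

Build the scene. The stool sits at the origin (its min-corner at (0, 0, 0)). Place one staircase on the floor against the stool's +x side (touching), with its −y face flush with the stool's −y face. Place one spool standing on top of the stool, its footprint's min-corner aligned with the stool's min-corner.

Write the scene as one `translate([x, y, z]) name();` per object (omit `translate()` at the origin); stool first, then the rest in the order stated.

stool();
translate([279, 0, 0]) staircase();
translate([0, 0, 418]) spool();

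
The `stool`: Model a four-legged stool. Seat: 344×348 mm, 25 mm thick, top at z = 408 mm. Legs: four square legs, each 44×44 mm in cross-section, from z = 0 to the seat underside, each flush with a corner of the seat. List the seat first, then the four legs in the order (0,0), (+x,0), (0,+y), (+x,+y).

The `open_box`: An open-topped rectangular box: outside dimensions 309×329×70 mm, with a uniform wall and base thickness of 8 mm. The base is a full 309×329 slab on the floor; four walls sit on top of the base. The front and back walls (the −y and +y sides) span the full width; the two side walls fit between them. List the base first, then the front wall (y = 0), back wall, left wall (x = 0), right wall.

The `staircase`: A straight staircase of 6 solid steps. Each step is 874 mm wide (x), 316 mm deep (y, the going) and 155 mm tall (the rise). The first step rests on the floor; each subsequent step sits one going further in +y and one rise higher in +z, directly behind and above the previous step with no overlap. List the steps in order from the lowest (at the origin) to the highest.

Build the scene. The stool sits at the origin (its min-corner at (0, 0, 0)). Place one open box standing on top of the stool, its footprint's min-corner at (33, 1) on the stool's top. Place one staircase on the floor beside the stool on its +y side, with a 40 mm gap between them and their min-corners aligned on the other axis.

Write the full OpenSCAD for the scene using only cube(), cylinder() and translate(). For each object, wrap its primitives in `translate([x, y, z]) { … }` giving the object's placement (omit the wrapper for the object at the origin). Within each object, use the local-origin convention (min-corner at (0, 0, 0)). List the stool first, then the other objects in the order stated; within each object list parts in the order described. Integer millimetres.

translate([0, 0, 383]) cube([344, 348, 25]);
cube([44, 44, 383]);
translate([300, 0, 0]) cube([44, 44, 383]);
translate([0, 304, 0]) cube([44, 44, 383]);
translate([300, 304, 0]) cube([44, 44, 383]);
translate([33, 1, 408]) {
  cube([309, 329, 8]);
  translate([0, 0, 8]) cube([309, 8, 62]);
  translate([0, 321, 8]) cube([309, 8, 62]);
  translate([0, 8, 8]) cube([8, 313, 62]);
  translate([301, 8, 8]) cube([8, 313, 62]);
}
translate([0, 388, 0]) {
  cube([874, 316, 155]);
  translate([0, 316, 155]) cube([874, 316, 155]);
  translate([0, 632, 310]) cube([874, 316, 155]);
  translate([0, 948, 465]) cube([874, 316, 155]);
  translate([0, 1264, 620]) cube([874, 316, 155]);
  translate([0, 1580, 775]) cube([874, 316, 155]);
}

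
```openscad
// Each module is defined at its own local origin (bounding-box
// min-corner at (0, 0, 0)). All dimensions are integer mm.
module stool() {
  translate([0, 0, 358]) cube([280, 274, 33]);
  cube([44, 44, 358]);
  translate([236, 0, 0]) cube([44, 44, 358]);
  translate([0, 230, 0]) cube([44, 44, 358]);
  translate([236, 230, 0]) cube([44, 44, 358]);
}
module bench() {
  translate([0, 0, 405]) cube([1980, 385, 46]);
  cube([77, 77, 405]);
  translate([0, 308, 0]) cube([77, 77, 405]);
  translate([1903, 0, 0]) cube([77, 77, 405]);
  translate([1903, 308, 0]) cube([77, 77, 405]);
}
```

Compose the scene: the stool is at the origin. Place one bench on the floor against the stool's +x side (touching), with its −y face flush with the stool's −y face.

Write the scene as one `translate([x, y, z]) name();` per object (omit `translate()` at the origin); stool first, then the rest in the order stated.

stool();
translate([280, 0, 0]) bench();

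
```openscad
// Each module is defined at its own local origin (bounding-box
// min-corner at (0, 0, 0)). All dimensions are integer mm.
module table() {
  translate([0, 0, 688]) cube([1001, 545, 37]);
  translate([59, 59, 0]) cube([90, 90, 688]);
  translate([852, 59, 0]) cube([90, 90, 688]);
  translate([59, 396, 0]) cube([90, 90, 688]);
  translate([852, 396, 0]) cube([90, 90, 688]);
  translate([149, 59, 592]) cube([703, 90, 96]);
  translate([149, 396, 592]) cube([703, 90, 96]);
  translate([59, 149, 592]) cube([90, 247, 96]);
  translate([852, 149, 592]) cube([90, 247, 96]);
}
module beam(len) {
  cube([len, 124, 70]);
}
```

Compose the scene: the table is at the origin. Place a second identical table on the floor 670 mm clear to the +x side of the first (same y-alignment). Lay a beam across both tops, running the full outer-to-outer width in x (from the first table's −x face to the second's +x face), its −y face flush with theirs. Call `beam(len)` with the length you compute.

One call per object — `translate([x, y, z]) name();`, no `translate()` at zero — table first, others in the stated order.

table();
translate([1671, 0, 0]) table();
translate([0, 0, 725]) beam(2672);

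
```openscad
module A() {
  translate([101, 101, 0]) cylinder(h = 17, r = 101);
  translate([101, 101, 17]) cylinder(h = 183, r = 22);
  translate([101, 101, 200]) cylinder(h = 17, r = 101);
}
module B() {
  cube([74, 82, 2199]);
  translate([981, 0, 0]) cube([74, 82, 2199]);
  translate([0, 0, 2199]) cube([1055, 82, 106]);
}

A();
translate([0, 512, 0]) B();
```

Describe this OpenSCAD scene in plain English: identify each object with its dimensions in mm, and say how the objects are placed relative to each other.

A is a spool: two coaxial disc flanges of radius 101 mm and thickness 17 mm, joined by a core cylinder of radius 22 mm and height 183 mm. The lower flange rests on z = 0 and the three cylinders share a vertical axis.

B is a door frame. The clear opening is 907 mm wide and 2199 mm high. Two 74 mm wide jambs, 82 mm deep, stand either side of the opening from the floor to the top of the opening. A 106 mm thick head sits across the top of both jambs, spanning the full outside width of the frame.

The door frame is on the floor beside the spool on its +y side.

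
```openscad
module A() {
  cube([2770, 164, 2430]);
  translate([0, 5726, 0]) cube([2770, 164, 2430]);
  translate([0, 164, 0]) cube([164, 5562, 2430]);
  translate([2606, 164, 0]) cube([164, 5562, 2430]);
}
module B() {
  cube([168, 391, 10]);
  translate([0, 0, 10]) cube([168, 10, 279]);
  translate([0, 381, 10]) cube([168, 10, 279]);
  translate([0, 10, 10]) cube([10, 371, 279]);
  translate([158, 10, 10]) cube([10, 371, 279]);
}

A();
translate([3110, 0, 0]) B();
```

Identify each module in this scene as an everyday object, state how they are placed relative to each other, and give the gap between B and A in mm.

A is a house frame. B is an open box. The open box is on the floor beside the house frame on its +x side. The gap between the open box and the house frame is 340 mm.

The open box's nearest face is 340 mm from the house frame's +x face.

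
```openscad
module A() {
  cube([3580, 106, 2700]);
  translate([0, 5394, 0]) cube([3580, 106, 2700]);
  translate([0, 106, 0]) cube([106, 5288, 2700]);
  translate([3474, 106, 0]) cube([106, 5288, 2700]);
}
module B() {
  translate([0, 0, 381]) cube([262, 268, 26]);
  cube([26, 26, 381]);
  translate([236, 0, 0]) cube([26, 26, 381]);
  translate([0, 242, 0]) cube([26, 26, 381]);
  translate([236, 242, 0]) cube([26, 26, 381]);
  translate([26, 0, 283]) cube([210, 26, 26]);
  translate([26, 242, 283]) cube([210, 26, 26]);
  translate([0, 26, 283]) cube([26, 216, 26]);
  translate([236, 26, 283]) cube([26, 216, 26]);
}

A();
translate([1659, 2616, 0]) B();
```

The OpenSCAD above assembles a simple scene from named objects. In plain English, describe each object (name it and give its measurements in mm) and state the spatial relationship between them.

A is a box-shaped house frame (walls only): outside footprint 3580×5500 mm, wall height 2700 mm, wall thickness 106 mm. The two y-facing walls run the full x-width; the two x-facing walls fit between the inner faces of the y-facing walls.

B is a four-legged stool. The seat is a 262×268×26 mm slab whose top surface is at z = 407 mm; four square legs, each 26×26 mm in cross-section, run from the floor (z = 0) to the underside of the seat, each flush with a corner of the seat. Four stretchers, 26 mm wide and 26 mm tall, connect adjacent legs with their undersides at z = 283 mm, each running between the inner faces of the legs it joins and aligned with the legs' outer faces on the other axis.

The stool sits inside the house frame, centred.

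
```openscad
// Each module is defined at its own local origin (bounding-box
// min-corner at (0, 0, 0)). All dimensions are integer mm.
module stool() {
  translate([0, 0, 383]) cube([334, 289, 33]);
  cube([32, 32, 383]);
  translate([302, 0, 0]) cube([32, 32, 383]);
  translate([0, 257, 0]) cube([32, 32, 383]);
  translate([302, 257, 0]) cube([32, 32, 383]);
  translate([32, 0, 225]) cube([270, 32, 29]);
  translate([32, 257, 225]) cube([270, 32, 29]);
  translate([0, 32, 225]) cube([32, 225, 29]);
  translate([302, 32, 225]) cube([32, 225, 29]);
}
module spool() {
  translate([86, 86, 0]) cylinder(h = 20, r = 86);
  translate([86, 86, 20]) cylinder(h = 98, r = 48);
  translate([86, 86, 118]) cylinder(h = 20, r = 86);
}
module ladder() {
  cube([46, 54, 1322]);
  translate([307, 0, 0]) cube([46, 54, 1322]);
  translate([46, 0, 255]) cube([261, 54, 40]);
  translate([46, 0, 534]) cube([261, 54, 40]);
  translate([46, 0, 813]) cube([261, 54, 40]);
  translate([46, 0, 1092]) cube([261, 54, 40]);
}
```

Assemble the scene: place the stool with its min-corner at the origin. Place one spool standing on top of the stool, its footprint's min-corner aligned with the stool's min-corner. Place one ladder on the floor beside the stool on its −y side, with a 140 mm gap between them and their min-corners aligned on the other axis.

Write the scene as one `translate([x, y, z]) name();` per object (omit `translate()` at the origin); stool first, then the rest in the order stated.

stool();
translate([0, 0, 416]) spool();
translate([0, -194, 0]) ladder();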